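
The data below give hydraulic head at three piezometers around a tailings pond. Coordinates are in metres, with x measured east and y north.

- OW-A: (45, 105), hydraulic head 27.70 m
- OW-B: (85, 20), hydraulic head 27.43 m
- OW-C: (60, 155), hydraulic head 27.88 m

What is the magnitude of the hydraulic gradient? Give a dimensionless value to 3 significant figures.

With h = a·x + b·y + c and OW-A as origin, the differences give:
  40·a + (-85)·b = -0.27
  15·a + 50·b = +0.18
Eliminate b (×50 and ×(-85), subtract): 3275·a = 1.800 → a = ∂h/∂x = +0.0005496
Back-substitute: b = ∂h/∂y = +0.003435.
|∇h| = √(0.0005496² + 0.003435²) = 0.003479

0.00348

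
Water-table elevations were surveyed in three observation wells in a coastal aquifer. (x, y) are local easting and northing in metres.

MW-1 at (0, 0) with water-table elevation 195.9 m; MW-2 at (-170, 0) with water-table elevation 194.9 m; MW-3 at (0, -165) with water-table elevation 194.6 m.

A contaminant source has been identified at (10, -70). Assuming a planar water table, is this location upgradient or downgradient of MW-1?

downgradient

∂h/∂x = (194.9 − 195.9) / (-170 − 0) = +0.005882
∂h/∂y = (194.6 − 195.9) / (-165 − 0) = +0.007879
Head at (10, -70) = 195.9 + (+0.005882)·(10) + (+0.007879)·(-70) = 195.41 m.
That is lower than the 195.9 m at MW-1, so the point is downgradient.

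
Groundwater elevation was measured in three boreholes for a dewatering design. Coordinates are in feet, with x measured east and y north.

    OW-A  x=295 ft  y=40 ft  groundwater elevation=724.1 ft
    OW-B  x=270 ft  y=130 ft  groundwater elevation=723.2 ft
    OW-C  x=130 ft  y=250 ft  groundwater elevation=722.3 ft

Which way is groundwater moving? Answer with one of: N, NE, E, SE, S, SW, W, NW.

Taking OW-A as reference: OW-B−OW-A = (-25, 90, -0.9); OW-C−OW-A = (-165, 210, -1.8).
Solve a·Δx + b·Δy = Δh: det = (-25)·210 − (-165)·90 = 9600.
∂h/∂x = [(-0.9)·210 − (-1.8)·90] / 9600 = -0.002812
∂h/∂y = [(-25)·(-1.8) − (-165)·(-0.9)] / 9600 = -0.01078
Flow = −∇h = (+0.002812 east, +0.01078 north), which points north.

N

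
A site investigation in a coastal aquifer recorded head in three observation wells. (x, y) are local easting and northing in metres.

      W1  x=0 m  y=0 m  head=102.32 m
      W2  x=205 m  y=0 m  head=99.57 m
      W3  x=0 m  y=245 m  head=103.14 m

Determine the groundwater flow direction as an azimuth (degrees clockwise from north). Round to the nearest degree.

104°

∂h/∂x = (99.57 − 102.32) / (205 − 0) = -0.01341
∂h/∂y = (103.14 − 102.32) / (245 − 0) = +0.003347
Flow direction (−∇h) has components (+0.01341 E, -0.003347 N).
Azimuth = atan2(E, N) = atan2(+0.01341, -0.003347) = 104.0° ≈ 104°.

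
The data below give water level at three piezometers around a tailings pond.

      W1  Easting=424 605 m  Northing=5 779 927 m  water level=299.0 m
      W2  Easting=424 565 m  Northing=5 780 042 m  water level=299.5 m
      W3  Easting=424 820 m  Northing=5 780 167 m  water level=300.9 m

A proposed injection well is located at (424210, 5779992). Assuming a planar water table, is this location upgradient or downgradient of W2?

Taking W1 as reference: W2−W1 = (-40, 115, +0.5); W3−W1 = (215, 240, +1.9).
Determinant of the coordinate differences = (-40)·240 − 215·115 = -34325.
∂h/∂x = [(+0.5)·240 − (+1.9)·115] / -34325 = +0.002870
∂h/∂y = [(-40)·(+1.9) − 215·(+0.5)] / -34325 = +0.005346
Head at (424210, 5779992) = 299.0 + (+0.002870)·(-395) + (+0.005346)·(65) = 298.21 m.
That is lower than the 299.5 m at W2, so the point is downgradient.

downgradient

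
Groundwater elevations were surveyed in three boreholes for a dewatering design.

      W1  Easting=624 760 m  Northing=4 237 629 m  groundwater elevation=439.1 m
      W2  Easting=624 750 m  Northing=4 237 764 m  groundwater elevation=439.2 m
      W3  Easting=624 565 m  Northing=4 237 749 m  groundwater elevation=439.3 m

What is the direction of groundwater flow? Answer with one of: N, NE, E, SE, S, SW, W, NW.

SE

Taking W1 as reference: W2−W1 = (-10, 135, +0.1); W3−W1 = (-195, 120, +0.2).
Solve a·Δx + b·Δy = Δh: det = (-10)·120 − (-195)·135 = 25125.
∂h/∂x = [(+0.1)·120 − (+0.2)·135] / 25125 = -0.0005970
∂h/∂y = [(-10)·(+0.2) − (-195)·(+0.1)] / 25125 = +0.0006965
Flow = −∇h = (+0.0005970 east, -0.0006965 north), which points southeast.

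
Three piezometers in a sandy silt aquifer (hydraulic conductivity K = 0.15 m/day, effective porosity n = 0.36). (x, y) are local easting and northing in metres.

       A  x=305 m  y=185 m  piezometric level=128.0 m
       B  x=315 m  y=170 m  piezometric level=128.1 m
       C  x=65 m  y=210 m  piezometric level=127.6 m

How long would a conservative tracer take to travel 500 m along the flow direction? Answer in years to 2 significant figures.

540 years

With h = a·x + b·y + c and A as origin, the differences give:
  10·a + (-15)·b = +0.1
  (-240)·a + 25·b = -0.4
Eliminate b (×25 and ×(-15), subtract): -3350·a = -3.50 → a = ∂h/∂x = +0.001045
Back-substitute: b = ∂h/∂y = -0.005970.
|∇h| = √(0.001045² + -0.005970²) = 0.006061
Seepage velocity v = K·i/n = 0.15 × 0.006061 / 0.36 = 0.002525 m/day.
t = 500 / 0.002525 = 1.98e+05 days = 542 years.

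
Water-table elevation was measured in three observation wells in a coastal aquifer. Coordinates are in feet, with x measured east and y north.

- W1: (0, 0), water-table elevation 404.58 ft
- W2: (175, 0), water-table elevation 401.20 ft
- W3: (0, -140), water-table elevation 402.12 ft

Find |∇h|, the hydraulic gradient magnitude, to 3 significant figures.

∂h/∂x = (401.20 − 404.58) / (175 − 0) = -0.01931
∂h/∂y = (402.12 − 404.58) / (-140 − 0) = +0.01757
|∇h| = √(-0.01931² + 0.01757²) = 0.02611

0.0261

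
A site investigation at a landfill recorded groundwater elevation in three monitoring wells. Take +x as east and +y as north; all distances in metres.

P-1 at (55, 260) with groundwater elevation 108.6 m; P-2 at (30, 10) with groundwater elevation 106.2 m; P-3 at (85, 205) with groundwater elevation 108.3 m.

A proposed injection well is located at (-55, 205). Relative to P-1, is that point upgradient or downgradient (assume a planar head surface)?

Differences from P-1: to P-2 (Δx, Δy, Δh) = (-25, -250, -2.4); to P-3 = (30, -55, -0.3).
Solve a·Δx + b·Δy = Δh: det = (-25)·(-55) − 30·(-250) = 8875.
∂h/∂x = [(-2.4)·(-55) − (-0.3)·(-250)] / 8875 = +0.006423
∂h/∂y = [(-25)·(-0.3) − 30·(-2.4)] / 8875 = +0.008958
Head at (-55, 205) = 108.6 + (+0.006423)·(-110) + (+0.008958)·(-55) = 107.40 m.
That is lower than the 108.6 m at P-1, so the point is downgradient.

downgradient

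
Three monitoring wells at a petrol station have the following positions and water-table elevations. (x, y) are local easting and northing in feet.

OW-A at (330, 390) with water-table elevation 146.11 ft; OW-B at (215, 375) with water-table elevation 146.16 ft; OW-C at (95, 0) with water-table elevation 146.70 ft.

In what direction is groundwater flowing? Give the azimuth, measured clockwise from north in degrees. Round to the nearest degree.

011°

Differences from OW-A: to OW-B (Δx, Δy, Δh) = (-115, -15, +0.05); to OW-C = (-235, -390, +0.59).
Determinant of the coordinate differences = (-115)·(-390) − (-235)·(-15) = 41325.
∂h/∂x = [(+0.05)·(-390) − (+0.59)·(-15)] / 41325 = -0.0002577
∂h/∂y = [(-115)·(+0.59) − (-235)·(+0.05)] / 41325 = -0.001358
Flow direction (−∇h) has components (+0.0002577 E, +0.001358 N).
Azimuth = atan2(E, N) = atan2(+0.0002577, +0.001358) = 10.7° ≈ 011°.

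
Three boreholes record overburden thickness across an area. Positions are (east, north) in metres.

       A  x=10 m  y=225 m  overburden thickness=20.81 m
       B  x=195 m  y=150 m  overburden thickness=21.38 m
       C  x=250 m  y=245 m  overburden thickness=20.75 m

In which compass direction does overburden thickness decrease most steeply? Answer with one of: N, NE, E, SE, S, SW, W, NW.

N

Three-point gradient (reference A): Δ to B = (185, -75, +0.57), Δ to C = (240, 20, -0.06).
∂d/∂x = +0.0003180, ∂d/∂y = -0.006816 (det = 21700).
Steepest decrease is along −∇f = (-0.0003180 E, +0.006816 N) → north.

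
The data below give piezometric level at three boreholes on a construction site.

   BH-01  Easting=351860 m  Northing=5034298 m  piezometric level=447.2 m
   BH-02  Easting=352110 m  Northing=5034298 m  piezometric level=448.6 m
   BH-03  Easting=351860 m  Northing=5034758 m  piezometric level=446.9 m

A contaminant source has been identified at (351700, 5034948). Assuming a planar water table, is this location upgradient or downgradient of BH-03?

downgradient

∂h/∂x = (448.6 − 447.2) / (352110 − 351860) = +0.005600
∂h/∂y = (446.9 − 447.2) / (5034758 − 5034298) = -0.0006522
Head at (351700, 5034948) = 447.2 + (+0.005600)·(-160) + (-0.0006522)·(650) = 445.88 m.
That is lower than the 446.9 m at BH-03, so the point is downgradient.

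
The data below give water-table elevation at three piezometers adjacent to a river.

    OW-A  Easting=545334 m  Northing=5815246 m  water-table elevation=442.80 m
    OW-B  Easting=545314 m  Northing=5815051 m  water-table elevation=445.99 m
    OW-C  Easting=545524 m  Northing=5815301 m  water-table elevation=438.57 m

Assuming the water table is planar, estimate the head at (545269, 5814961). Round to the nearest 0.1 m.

448.1 m

Differences from OW-A: to OW-B (Δx, Δy, Δh) = (-20, -195, +3.19); to OW-C = (190, 55, -4.23).
Solve a·Δx + b·Δy = Δh: det = (-20)·55 − 190·(-195) = 35950.
∂h/∂x = [(+3.19)·55 − (-4.23)·(-195)] / 35950 = -0.01806
∂h/∂y = [(-20)·(-4.23) − 190·(+3.19)] / 35950 = -0.01451
h(545269, 5814961) = 442.80 + (-0.01806)·(-65) + (-0.01451)·(-285) = 442.80 +1.174 +4.134 = 448.108 m.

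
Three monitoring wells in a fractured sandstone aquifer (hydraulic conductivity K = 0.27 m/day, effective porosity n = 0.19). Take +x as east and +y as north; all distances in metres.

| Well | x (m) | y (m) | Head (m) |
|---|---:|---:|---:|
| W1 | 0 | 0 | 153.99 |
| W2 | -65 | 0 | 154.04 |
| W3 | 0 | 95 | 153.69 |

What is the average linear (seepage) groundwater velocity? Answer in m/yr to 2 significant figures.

1.7 m/yr

∂h/∂x = (154.04 − 153.99) / (-65 − 0) = -0.0007692
∂h/∂y = (153.69 − 153.99) / (95 − 0) = -0.003158
|∇h| = √(-0.0007692² + -0.003158²) = 0.00325
Seepage velocity v = K·i/n = 0.27 × 0.00325 / 0.19 = 0.004618 m/day = 1.687 m/yr.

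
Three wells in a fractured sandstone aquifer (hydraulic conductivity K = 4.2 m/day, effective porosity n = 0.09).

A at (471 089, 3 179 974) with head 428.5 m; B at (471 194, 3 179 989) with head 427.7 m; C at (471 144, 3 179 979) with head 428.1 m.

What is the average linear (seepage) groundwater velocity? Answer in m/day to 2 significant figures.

Differences from A: to B (Δx, Δy, Δh) = (105, 15, -0.8); to C = (55, 5, -0.4).
Solve a·Δx + b·Δy = Δh: det = 105·5 − 55·15 = -300.
∂h/∂x = [(-0.8)·5 − (-0.4)·15] / -300 = -0.006667
∂h/∂y = [105·(-0.4) − 55·(-0.8)] / -300 = -0.006667
|∇h| = √(-0.006667² + -0.006667²) = 0.009429
Seepage velocity v = K·i/n = 4.2 × 0.009429 / 0.09 = 0.44 m/day.

0.44 m/day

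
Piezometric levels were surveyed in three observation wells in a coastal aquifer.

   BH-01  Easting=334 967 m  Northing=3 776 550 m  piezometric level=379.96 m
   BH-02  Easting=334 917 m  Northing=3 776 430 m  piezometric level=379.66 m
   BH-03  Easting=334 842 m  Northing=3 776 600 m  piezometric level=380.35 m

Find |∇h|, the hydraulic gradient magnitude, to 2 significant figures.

0.0037

Three-point gradient (reference BH-01): Δ to BH-02 = (-50, -120, -0.30), Δ to BH-03 = (-125, 50, +0.39).
∂h/∂x = -0.001817, ∂h/∂y = +0.003257 (det = -17500).
|∇h| = √(-0.001817² + 0.003257²) = 0.00373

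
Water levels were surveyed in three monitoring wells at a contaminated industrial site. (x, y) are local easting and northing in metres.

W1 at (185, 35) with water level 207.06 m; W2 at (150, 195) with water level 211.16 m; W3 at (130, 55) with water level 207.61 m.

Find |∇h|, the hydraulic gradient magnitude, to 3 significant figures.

0.0255

Differences from W1: to W2 (Δx, Δy, Δh) = (-35, 160, +4.10); to W3 = (-55, 20, +0.55).
Solve a·Δx + b·Δy = Δh: det = (-35)·20 − (-55)·160 = 8100.
∂h/∂x = [(+4.10)·20 − (+0.55)·160] / 8100 = -0.0007407
∂h/∂y = [(-35)·(+0.55) − (-55)·(+4.10)] / 8100 = +0.02546
|∇h| = √(-0.0007407² + 0.02546²) = 0.02547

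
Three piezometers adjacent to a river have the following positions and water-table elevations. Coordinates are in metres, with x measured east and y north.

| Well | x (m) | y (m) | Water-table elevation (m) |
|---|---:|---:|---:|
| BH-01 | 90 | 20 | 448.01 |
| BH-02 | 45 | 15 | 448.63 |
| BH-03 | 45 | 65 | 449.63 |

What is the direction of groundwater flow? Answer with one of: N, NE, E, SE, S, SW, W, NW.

SE

Differences from BH-01: to BH-02 (Δx, Δy, Δh) = (-45, -5, +0.62); to BH-03 = (-45, 45, +1.62).
Determinant of the coordinate differences = (-45)·45 − (-45)·(-5) = -2250.
∂h/∂x = [(+0.62)·45 − (+1.62)·(-5)] / -2250 = -0.01600
∂h/∂y = [(-45)·(+1.62) − (-45)·(+0.62)] / -2250 = +0.02000
Flow = −∇h = (+0.01600 east, -0.02000 north), which points southeast.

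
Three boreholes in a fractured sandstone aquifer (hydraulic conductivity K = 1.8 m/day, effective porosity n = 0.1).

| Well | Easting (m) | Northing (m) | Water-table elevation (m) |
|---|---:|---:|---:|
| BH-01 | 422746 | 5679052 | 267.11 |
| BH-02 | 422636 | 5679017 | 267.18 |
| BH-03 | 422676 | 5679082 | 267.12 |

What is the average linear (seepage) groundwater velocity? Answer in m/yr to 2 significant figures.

With h = a·x + b·y + c and BH-01 as origin, the differences give:
  (-110)·a + (-35)·b = +0.07
  (-70)·a + 30·b = +0.01
Eliminate b (×30 and ×(-35), subtract): -5750·a = 2.450 → a = ∂h/∂x = -0.0004261
Back-substitute: b = ∂h/∂y = -0.0006609.
|∇h| = √(-0.0004261² + -0.0006609²) = 0.0007864
Seepage velocity v = K·i/n = 1.8 × 0.0007864 / 0.1 = 0.01416 m/day = 5.172 m/yr.

5.2 m/yr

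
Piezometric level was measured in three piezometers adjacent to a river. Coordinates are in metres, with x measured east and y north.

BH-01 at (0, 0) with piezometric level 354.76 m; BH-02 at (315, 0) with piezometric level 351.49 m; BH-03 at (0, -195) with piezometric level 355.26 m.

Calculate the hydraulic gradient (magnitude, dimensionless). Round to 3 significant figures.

0.0107

∂h/∂x = (351.49 − 354.76) / (315 − 0) = -0.01038
∂h/∂y = (355.26 − 354.76) / (-195 − 0) = -0.002564
|∇h| = √(-0.01038² + -0.002564²) = 0.01069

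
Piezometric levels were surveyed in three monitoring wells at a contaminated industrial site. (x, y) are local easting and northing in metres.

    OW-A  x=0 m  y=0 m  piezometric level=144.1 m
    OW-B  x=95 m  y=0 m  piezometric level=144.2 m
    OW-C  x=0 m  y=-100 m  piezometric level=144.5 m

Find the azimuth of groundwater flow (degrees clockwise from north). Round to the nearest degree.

345°

∂h/∂x = (144.2 − 144.1) / (95 − 0) = +0.001053
∂h/∂y = (144.5 − 144.1) / (-100 − 0) = -0.004000
Flow direction (−∇h) has components (-0.001053 E, +0.004000 N).
Azimuth = atan2(E, N) = atan2(-0.001053, +0.004000) = 345.3° ≈ 345°.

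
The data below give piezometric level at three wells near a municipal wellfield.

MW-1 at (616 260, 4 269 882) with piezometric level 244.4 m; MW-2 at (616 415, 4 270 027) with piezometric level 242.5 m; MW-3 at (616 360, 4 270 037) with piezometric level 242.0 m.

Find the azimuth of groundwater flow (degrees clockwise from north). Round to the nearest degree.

344°

With h = a·x + b·y + c and MW-1 as origin, the differences give:
  155·a + 145·b = -1.9
  100·a + 155·b = -2.4
Eliminate b (×155 and ×145, subtract): 9525·a = 53.50 → a = ∂h/∂x = +0.005617
Back-substitute: b = ∂h/∂y = -0.01911.
Flow direction (−∇h) has components (-0.005617 E, +0.01911 N).
Azimuth = atan2(E, N) = atan2(-0.005617, +0.01911) = 343.6° ≈ 344°.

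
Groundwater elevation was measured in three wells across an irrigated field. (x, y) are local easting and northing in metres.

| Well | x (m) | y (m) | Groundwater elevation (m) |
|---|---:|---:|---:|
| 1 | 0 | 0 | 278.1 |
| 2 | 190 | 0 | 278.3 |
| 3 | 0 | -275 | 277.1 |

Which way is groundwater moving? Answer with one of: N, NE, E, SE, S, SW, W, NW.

S

∂h/∂x = (278.3 − 278.1) / (190 − 0) = +0.001053
∂h/∂y = (277.1 − 278.1) / (-275 − 0) = +0.003636
Flow = −∇h = (-0.001053 east, -0.003636 north), which points south.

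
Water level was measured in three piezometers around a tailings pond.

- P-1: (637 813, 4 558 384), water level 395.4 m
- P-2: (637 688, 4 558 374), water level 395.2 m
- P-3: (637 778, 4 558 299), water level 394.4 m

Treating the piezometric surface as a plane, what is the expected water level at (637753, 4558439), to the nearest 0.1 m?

Three-point gradient (reference P-1): Δ to P-2 = (-125, -10, -0.2), Δ to P-3 = (-35, -85, -1.0).
∂h/∂x = +0.0006813, ∂h/∂y = +0.01148 (det = 10275).
h(637753, 4558439) = 395.4 + (+0.0006813)·(-60) + (+0.01148)·(55) = 395.4 -0.041 +0.632 = 395.991 m.

396.0 m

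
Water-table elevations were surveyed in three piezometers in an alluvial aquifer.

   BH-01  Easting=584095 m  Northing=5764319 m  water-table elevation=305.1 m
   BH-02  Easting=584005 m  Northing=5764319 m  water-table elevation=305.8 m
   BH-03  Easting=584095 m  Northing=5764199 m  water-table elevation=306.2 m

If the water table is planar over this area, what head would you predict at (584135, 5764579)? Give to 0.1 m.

∂h/∂x = (305.8 − 305.1) / (584005 − 584095) = -0.007778
∂h/∂y = (306.2 − 305.1) / (5764199 − 5764319) = -0.009167
h(584135, 5764579) = 305.1 + (-0.007778)·(40) + (-0.009167)·(260) = 305.1 -0.311 -2.383 = 302.406 m.

302.4 m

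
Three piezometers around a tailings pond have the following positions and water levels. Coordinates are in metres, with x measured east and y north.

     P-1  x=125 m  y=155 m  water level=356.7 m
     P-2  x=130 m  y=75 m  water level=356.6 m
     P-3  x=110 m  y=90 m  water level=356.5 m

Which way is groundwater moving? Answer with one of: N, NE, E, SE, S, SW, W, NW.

W

Differences from P-1: to P-2 (Δx, Δy, Δh) = (5, -80, -0.1); to P-3 = (-15, -65, -0.2).
Solve a·Δx + b·Δy = Δh: det = 5·(-65) − (-15)·(-80) = -1525.
∂h/∂x = [(-0.1)·(-65) − (-0.2)·(-80)] / -1525 = +0.006230
∂h/∂y = [5·(-0.2) − (-15)·(-0.1)] / -1525 = +0.001639
Flow = −∇h = (-0.006230 east, -0.001639 north), which points west.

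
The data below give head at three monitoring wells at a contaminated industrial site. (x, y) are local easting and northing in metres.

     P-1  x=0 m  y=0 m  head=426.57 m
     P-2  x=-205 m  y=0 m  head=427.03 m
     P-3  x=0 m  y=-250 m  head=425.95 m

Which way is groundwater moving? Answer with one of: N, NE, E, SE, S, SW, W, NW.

SE

∂h/∂x = (427.03 − 426.57) / (-205 − 0) = -0.002244
∂h/∂y = (425.95 − 426.57) / (-250 − 0) = +0.002480
Flow = −∇h = (+0.002244 east, -0.002480 north), which points southeast.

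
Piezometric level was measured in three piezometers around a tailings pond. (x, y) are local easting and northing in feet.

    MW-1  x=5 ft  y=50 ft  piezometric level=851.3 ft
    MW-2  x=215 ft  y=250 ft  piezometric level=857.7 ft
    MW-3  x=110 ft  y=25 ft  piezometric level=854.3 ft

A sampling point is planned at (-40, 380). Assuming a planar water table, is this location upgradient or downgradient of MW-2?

With h = a·x + b·y + c and MW-1 as origin, the differences give:
  210·a + 200·b = +6.4
  105·a + (-25)·b = +3.0
Eliminate b (×(-25) and ×200, subtract): -26250·a = -760.00 → a = ∂h/∂x = +0.02895
Back-substitute: b = ∂h/∂y = +0.001600.
Head at (-40, 380) = 851.3 + (+0.02895)·(-45) + (+0.001600)·(330) = 850.53 ft.
That is lower than the 857.7 ft at MW-2, so the point is downgradient.

downgradient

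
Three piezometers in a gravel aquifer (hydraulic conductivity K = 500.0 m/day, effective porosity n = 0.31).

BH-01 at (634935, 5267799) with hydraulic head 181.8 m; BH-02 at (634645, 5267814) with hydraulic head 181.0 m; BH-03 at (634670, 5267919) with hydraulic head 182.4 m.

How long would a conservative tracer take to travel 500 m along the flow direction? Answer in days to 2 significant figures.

24 days

Differences from BH-01: to BH-02 (Δx, Δy, Δh) = (-290, 15, -0.8); to BH-03 = (-265, 120, +0.6).
Determinant of the coordinate differences = (-290)·120 − (-265)·15 = -30825.
∂h/∂x = [(-0.8)·120 − (+0.6)·15] / -30825 = +0.003406
∂h/∂y = [(-290)·(+0.6) − (-265)·(-0.8)] / -30825 = +0.01252
|∇h| = √(0.003406² + 0.01252²) = 0.01298
Seepage velocity v = K·i/n = 500.0 × 0.01298 / 0.31 = 20.94 m/day.
t = 500 / 20.94 = 23.88 days.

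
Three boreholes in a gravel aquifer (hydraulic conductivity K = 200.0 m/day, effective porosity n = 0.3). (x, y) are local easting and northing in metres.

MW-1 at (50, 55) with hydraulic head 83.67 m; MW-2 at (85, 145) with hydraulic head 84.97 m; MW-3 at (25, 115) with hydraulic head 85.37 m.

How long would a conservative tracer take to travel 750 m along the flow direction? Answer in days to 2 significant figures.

Differences from MW-1: to MW-2 (Δx, Δy, Δh) = (35, 90, +1.30); to MW-3 = (-25, 60, +1.70).
Solve a·Δx + b·Δy = Δh: det = 35·60 − (-25)·90 = 4350.
∂h/∂x = [(+1.30)·60 − (+1.70)·90] / 4350 = -0.01724
∂h/∂y = [35·(+1.70) − (-25)·(+1.30)] / 4350 = +0.02115
|∇h| = √(-0.01724² + 0.02115²) = 0.02729
Seepage velocity v = K·i/n = 200.0 × 0.02729 / 0.3 = 18.19 m/day.
t = 750 / 18.19 = 41.23 days.

41 days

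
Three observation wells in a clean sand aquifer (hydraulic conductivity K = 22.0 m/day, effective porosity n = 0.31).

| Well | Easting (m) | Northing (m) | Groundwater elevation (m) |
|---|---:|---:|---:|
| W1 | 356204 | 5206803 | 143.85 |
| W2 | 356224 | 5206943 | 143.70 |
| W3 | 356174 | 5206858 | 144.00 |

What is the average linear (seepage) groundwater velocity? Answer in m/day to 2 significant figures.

0.39 m/day

Three-point gradient (reference W1): Δ to W2 = (20, 140, -0.15), Δ to W3 = (-30, 55, +0.15).
∂h/∂x = -0.005519, ∂h/∂y = -0.0002830 (det = 5300).
|∇h| = √(-0.005519² + -0.0002830²) = 0.005526
Seepage velocity v = K·i/n = 22.0 × 0.005526 / 0.31 = 0.3922 m/day.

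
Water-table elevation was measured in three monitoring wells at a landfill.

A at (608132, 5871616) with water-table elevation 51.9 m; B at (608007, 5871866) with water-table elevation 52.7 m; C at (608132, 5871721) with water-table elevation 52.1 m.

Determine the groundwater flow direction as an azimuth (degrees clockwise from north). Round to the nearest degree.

Taking A as reference: B−A = (-125, 250, +0.8); C−A = (0, 105, +0.2).
Determinant of the coordinate differences = (-125)·105 − 0·250 = -13125.
∂h/∂x = [(+0.8)·105 − (+0.2)·250] / -13125 = -0.002590
∂h/∂y = [(-125)·(+0.2) − 0·(+0.8)] / -13125 = +0.001905
Flow direction (−∇h) has components (+0.002590 E, -0.001905 N).
Azimuth = atan2(E, N) = atan2(+0.002590, -0.001905) = 126.3° ≈ 126°.

126°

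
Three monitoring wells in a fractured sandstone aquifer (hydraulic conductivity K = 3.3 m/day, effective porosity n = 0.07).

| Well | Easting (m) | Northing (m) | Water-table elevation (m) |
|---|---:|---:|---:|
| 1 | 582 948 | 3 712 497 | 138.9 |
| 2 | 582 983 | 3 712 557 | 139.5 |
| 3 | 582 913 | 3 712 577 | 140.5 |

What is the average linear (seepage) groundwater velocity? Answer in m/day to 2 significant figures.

0.87 m/day

Taking 1 as reference: 2−1 = (35, 60, +0.6); 3−1 = (-35, 80, +1.6).
Determinant of the coordinate differences = 35·80 − (-35)·60 = 4900.
∂h/∂x = [(+0.6)·80 − (+1.6)·60] / 4900 = -0.009796
∂h/∂y = [35·(+1.6) − (-35)·(+0.6)] / 4900 = +0.01571
|∇h| = √(-0.009796² + 0.01571²) = 0.01851
Seepage velocity v = K·i/n = 3.3 × 0.01851 / 0.07 = 0.8726 m/day.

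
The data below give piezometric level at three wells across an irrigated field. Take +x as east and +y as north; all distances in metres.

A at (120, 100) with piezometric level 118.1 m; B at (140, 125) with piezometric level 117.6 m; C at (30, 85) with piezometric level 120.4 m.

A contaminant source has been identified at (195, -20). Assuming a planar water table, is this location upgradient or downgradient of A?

With h = a·x + b·y + c and A as origin, the differences give:
  20·a + 25·b = -0.5
  (-90)·a + (-15)·b = +2.3
Eliminate b (×(-15) and ×25, subtract): 1950·a = -50.00 → a = ∂h/∂x = -0.02564
Back-substitute: b = ∂h/∂y = +0.0005128.
Head at (195, -20) = 118.1 + (-0.02564)·(75) + (+0.0005128)·(-120) = 116.12 m.
That is lower than the 118.1 m at A, so the point is downgradient.

downgradient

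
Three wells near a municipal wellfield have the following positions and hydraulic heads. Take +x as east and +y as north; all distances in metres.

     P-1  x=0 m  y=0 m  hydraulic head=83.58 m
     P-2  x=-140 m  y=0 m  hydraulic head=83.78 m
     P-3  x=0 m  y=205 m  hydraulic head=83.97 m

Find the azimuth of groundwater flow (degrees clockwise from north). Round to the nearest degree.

∂h/∂x = (83.78 − 83.58) / (-140 − 0) = -0.001429
∂h/∂y = (83.97 − 83.58) / (205 − 0) = +0.001902
Flow direction (−∇h) has components (+0.001429 E, -0.001902 N).
Azimuth = atan2(E, N) = atan2(+0.001429, -0.001902) = 143.1° ≈ 143°.

143°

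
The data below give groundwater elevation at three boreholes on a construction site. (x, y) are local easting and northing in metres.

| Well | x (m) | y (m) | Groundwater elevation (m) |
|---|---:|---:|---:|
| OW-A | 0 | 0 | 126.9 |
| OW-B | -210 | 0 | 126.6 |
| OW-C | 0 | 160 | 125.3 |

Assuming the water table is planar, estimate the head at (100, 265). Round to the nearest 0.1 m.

∂h/∂x = (126.6 − 126.9) / (-210 − 0) = +0.001429
∂h/∂y = (125.3 − 126.9) / (160 − 0) = -0.01000
h(100, 265) = 126.9 + (+0.001429)·(100) + (-0.01000)·(265) = 126.9 +0.143 -2.650 = 124.393 m.

124.4 m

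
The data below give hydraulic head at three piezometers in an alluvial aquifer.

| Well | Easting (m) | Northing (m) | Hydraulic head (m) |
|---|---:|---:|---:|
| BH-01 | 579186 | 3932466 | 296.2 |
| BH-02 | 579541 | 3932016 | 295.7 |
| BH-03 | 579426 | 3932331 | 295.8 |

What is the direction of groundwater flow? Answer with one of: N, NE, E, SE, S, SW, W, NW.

Differences from BH-01: to BH-02 (Δx, Δy, Δh) = (355, -450, -0.5); to BH-03 = (240, -135, -0.4).
Solve a·Δx + b·Δy = Δh: det = 355·(-135) − 240·(-450) = 60075.
∂h/∂x = [(-0.5)·(-135) − (-0.4)·(-450)] / 60075 = -0.001873
∂h/∂y = [355·(-0.4) − 240·(-0.5)] / 60075 = -0.0003662
Flow = −∇h = (+0.001873 east, +0.0003662 north), which points east.

E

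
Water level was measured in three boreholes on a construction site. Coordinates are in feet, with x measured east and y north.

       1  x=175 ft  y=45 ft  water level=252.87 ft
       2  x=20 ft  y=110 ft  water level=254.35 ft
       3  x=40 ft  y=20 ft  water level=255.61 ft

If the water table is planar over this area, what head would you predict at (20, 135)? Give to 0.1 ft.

253.9 ft

With h = a·x + b·y + c and 1 as origin, the differences give:
  (-155)·a + 65·b = +1.48
  (-135)·a + (-25)·b = +2.74
Eliminate b (×(-25) and ×65, subtract): 12650·a = -215.100 → a = ∂h/∂x = -0.01700
Back-substitute: b = ∂h/∂y = -0.01778.
h(20, 135) = 252.87 + (-0.01700)·(-155) + (-0.01778)·(90) = 252.87 +2.636 -1.600 = 253.906 ft.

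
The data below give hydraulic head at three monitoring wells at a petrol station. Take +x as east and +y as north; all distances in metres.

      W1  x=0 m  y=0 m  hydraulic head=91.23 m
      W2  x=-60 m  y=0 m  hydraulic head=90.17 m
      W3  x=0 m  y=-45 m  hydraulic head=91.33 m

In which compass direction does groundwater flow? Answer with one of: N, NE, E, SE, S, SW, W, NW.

W

∂h/∂x = (90.17 − 91.23) / (-60 − 0) = +0.01767
∂h/∂y = (91.33 − 91.23) / (-45 − 0) = -0.002222
Flow = −∇h = (-0.01767 east, +0.002222 north), which points west.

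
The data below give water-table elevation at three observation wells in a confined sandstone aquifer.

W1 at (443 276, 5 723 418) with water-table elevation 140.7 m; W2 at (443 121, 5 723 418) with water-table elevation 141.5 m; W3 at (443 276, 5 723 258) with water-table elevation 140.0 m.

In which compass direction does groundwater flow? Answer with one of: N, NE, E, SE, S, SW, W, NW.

SE

∂h/∂x = (141.5 − 140.7) / (443121 − 443276) = -0.005161
∂h/∂y = (140.0 − 140.7) / (5723258 − 5723418) = +0.004375
Flow = −∇h = (+0.005161 east, -0.004375 north), which points southeast.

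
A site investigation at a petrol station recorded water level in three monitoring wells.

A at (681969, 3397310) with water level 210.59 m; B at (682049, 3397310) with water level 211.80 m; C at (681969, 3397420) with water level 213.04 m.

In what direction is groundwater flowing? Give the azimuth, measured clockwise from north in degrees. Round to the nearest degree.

214°

∂h/∂x = (211.80 − 210.59) / (682049 − 681969) = +0.01513
∂h/∂y = (213.04 − 210.59) / (3397420 − 3397310) = +0.02227
Flow direction (−∇h) has components (-0.01513 E, -0.02227 N).
Azimuth = atan2(E, N) = atan2(-0.01513, -0.02227) = 214.2° ≈ 214°.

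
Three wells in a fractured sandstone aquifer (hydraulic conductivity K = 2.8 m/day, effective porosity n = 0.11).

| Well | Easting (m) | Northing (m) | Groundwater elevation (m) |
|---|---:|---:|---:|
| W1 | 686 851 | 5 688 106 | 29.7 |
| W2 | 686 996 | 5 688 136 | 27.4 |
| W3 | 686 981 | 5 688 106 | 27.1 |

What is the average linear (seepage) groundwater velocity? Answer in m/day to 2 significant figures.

Differences from W1: to W2 (Δx, Δy, Δh) = (145, 30, -2.3); to W3 = (130, 0, -2.6).
Determinant of the coordinate differences = 145·0 − 130·30 = -3900.
∂h/∂x = [(-2.3)·0 − (-2.6)·30] / -3900 = -0.02000
∂h/∂y = [145·(-2.6) − 130·(-2.3)] / -3900 = +0.02000
|∇h| = √(-0.02000² + 0.02000²) = 0.02828
Seepage velocity v = K·i/n = 2.8 × 0.02828 / 0.11 = 0.7199 m/day.

0.72 m/day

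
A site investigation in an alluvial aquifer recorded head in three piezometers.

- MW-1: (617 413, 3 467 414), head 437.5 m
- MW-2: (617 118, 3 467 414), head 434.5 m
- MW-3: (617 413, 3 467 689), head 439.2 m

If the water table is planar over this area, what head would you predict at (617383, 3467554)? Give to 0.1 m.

∂h/∂x = (434.5 − 437.5) / (617118 − 617413) = +0.01017
∂h/∂y = (439.2 − 437.5) / (3467689 − 3467414) = +0.006182
h(617383, 3467554) = 437.5 + (+0.01017)·(-30) + (+0.006182)·(140) = 437.5 -0.305 +0.865 = 438.060 m.

438.1 m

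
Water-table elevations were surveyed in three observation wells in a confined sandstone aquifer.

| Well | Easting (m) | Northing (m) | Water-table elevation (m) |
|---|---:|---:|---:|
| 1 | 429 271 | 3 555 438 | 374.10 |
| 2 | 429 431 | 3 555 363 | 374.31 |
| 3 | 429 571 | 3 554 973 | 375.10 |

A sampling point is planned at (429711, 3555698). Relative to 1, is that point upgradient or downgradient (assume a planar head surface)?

downgradient

Differences from 1: to 2 (Δx, Δy, Δh) = (160, -75, +0.21); to 3 = (300, -465, +1.00).
Solve a·Δx + b·Δy = Δh: det = 160·(-465) − 300·(-75) = -51900.
∂h/∂x = [(+0.21)·(-465) − (+1.00)·(-75)] / -51900 = +0.0004364
∂h/∂y = [160·(+1.00) − 300·(+0.21)] / -51900 = -0.001869
Head at (429711, 3555698) = 374.10 + (+0.0004364)·(440) + (-0.001869)·(260) = 373.81 m.
That is lower than the 374.10 m at 1, so the point is downgradient.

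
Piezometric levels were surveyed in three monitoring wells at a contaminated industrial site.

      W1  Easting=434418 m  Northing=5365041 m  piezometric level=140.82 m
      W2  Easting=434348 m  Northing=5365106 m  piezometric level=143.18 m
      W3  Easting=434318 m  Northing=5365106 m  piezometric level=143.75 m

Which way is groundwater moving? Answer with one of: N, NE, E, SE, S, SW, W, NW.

SE

Differences from W1: to W2 (Δx, Δy, Δh) = (-70, 65, +2.36); to W3 = (-100, 65, +2.93).
Solve a·Δx + b·Δy = Δh: det = (-70)·65 − (-100)·65 = 1950.
∂h/∂x = [(+2.36)·65 − (+2.93)·65] / 1950 = -0.01900
∂h/∂y = [(-70)·(+2.93) − (-100)·(+2.36)] / 1950 = +0.01585
Flow = −∇h = (+0.01900 east, -0.01585 north), which points southeast.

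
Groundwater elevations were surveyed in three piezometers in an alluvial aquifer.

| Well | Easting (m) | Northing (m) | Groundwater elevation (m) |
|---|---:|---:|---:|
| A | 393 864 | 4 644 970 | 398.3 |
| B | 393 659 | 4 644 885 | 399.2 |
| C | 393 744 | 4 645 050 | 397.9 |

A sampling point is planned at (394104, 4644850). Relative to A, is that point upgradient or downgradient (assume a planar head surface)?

upgradient

With h = a·x + b·y + c and A as origin, the differences give:
  (-205)·a + (-85)·b = +0.9
  (-120)·a + 80·b = -0.4
Eliminate b (×80 and ×(-85), subtract): -26600·a = 38.00 → a = ∂h/∂x = -0.001429
Back-substitute: b = ∂h/∂y = -0.007143.
Head at (394104, 4644850) = 398.3 + (-0.001429)·(240) + (-0.007143)·(-120) = 398.81 m.
That is higher than the 398.3 m at A, so the point is upgradient.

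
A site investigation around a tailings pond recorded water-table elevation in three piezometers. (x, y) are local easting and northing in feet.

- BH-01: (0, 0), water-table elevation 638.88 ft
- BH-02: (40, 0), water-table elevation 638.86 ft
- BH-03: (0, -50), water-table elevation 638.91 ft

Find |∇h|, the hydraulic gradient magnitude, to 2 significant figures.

∂h/∂x = (638.86 − 638.88) / (40 − 0) = -0.0005000
∂h/∂y = (638.91 − 638.88) / (-50 − 0) = -0.0006000
|∇h| = √(-0.0005000² + -0.0006000²) = 0.000781

0.00078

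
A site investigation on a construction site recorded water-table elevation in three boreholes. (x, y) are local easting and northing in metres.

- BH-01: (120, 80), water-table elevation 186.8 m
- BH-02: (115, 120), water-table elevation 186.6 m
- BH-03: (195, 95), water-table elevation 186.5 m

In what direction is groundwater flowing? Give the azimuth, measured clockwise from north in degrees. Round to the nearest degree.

029°

Three-point gradient (reference BH-01): Δ to BH-02 = (-5, 40, -0.2), Δ to BH-03 = (75, 15, -0.3).
∂h/∂x = -0.002927, ∂h/∂y = -0.005366 (det = -3075).
Flow direction (−∇h) has components (+0.002927 E, +0.005366 N).
Azimuth = atan2(E, N) = atan2(+0.002927, +0.005366) = 28.6° ≈ 029°.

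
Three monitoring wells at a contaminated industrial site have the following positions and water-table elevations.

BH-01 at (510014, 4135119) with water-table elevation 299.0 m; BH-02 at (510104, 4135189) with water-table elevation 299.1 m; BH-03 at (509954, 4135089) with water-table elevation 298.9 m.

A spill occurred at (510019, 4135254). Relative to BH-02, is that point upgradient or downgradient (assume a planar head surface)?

With h = a·x + b·y + c and BH-01 as origin, the differences give:
  90·a + 70·b = +0.1
  (-60)·a + (-30)·b = -0.1
Eliminate b (×(-30) and ×70, subtract): 1500·a = 4.00 → a = ∂h/∂x = +0.002667
Back-substitute: b = ∂h/∂y = -0.002000.
Head at (510019, 4135254) = 299.0 + (+0.002667)·(5) + (-0.002000)·(135) = 298.74 m.
That is lower than the 299.1 m at BH-02, so the point is downgradient.

downgradient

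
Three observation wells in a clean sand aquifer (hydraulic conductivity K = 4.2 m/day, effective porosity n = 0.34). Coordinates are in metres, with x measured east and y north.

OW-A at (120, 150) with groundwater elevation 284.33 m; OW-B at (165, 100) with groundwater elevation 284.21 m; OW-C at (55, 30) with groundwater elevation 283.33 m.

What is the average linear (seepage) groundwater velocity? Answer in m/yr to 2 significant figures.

With h = a·x + b·y + c and OW-A as origin, the differences give:
  45·a + (-50)·b = -0.12
  (-65)·a + (-120)·b = -1.00
Eliminate b (×(-120) and ×(-50), subtract): -8650·a = -35.600 → a = ∂h/∂x = +0.004116
Back-substitute: b = ∂h/∂y = +0.006104.
|∇h| = √(0.004116² + 0.006104²) = 0.007362
Seepage velocity v = K·i/n = 4.2 × 0.007362 / 0.34 = 0.09094 m/day = 33.22 m/yr.

33 m/yr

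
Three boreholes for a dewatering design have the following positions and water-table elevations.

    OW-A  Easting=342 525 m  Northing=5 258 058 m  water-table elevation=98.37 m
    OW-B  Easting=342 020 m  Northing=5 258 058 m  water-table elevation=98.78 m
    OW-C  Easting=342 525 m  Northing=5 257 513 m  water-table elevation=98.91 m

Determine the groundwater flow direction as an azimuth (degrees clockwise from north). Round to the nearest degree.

039°

∂h/∂x = (98.78 − 98.37) / (342020 − 342525) = -0.0008119
∂h/∂y = (98.91 − 98.37) / (5257513 − 5258058) = -0.0009908
Flow direction (−∇h) has components (+0.0008119 E, +0.0009908 N).
Azimuth = atan2(E, N) = atan2(+0.0008119, +0.0009908) = 39.3° ≈ 039°.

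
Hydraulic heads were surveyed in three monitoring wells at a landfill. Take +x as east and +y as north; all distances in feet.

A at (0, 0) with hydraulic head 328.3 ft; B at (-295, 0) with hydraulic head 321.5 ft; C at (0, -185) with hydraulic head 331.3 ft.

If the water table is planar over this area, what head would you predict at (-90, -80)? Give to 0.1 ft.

∂h/∂x = (321.5 − 328.3) / (-295 − 0) = +0.02305
∂h/∂y = (331.3 − 328.3) / (-185 − 0) = -0.01622
h(-90, -80) = 328.3 + (+0.02305)·(-90) + (-0.01622)·(-80) = 328.3 -2.075 +1.297 = 327.523 ft.

327.5 ft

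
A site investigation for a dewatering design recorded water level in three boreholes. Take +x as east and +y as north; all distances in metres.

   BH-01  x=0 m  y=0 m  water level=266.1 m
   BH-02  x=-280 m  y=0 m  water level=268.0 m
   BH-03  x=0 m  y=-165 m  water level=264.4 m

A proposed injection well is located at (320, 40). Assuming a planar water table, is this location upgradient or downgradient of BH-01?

downgradient

∂h/∂x = (268.0 − 266.1) / (-280 − 0) = -0.006786
∂h/∂y = (264.4 − 266.1) / (-165 − 0) = +0.01030
Head at (320, 40) = 266.1 + (-0.006786)·(320) + (+0.01030)·(40) = 264.34 m.
That is lower than the 266.1 m at BH-01, so the point is downgradient.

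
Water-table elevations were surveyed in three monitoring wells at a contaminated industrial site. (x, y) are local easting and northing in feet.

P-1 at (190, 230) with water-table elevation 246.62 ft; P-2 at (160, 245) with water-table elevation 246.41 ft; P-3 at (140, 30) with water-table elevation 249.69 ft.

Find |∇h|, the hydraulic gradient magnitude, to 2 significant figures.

0.015

Taking P-1 as reference: P-2−P-1 = (-30, 15, -0.21); P-3−P-1 = (-50, -200, +3.07).
Determinant of the coordinate differences = (-30)·(-200) − (-50)·15 = 6750.
∂h/∂x = [(-0.21)·(-200) − (+3.07)·15] / 6750 = -0.0006000
∂h/∂y = [(-30)·(+3.07) − (-50)·(-0.21)] / 6750 = -0.01520
|∇h| = √(-0.0006000² + -0.01520²) = 0.01521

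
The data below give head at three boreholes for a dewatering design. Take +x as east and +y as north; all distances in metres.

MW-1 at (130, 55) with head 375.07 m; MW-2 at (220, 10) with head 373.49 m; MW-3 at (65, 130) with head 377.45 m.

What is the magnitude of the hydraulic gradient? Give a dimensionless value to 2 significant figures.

0.029

Taking MW-1 as reference: MW-2−MW-1 = (90, -45, -1.58); MW-3−MW-1 = (-65, 75, +2.38).
Solve a·Δx + b·Δy = Δh: det = 90·75 − (-65)·(-45) = 3825.
∂h/∂x = [(-1.58)·75 − (+2.38)·(-45)] / 3825 = -0.002980
∂h/∂y = [90·(+2.38) − (-65)·(-1.58)] / 3825 = +0.02915
|∇h| = √(-0.002980² + 0.02915²) = 0.0293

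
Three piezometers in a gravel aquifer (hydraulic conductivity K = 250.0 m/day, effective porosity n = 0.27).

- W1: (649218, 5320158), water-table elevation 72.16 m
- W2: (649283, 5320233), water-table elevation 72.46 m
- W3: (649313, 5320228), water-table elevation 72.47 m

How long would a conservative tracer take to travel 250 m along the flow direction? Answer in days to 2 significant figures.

Taking W1 as reference: W2−W1 = (65, 75, +0.30); W3−W1 = (95, 70, +0.31).
Solve a·Δx + b·Δy = Δh: det = 65·70 − 95·75 = -2575.
∂h/∂x = [(+0.30)·70 − (+0.31)·75] / -2575 = +0.0008738
∂h/∂y = [65·(+0.31) − 95·(+0.30)] / -2575 = +0.003243
|∇h| = √(0.0008738² + 0.003243²) = 0.003359
Seepage velocity v = K·i/n = 250.0 × 0.003359 / 0.27 = 3.11 m/day.
t = 250 / 3.11 = 80.39 days.

80 days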